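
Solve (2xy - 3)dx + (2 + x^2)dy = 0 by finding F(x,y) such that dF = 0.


Check exactness: ∂M/∂y = 2x and ∂N/∂x = 2x; equal, so the equation is exact.
Integrate M with respect to x (treating y as constant): ∫M dx = x^2y - 3x + h(y).
Differentiate w.r.t. y and set equal to N: the x-dependent terms already match, leaving h'(y) = 2. Integrate: h(y) = 2y.
So F(x,y) = 2y + x^2y - 3x.
General solution: 2y + x^2y - 3x = C.


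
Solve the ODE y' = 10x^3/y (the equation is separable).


Separate variables: y dy = 10x^3 dx.
Integrate both sides: y²/2 = (5/2)x^4 + C₀.
Multiply by 2: y² = 5x^4 + C.


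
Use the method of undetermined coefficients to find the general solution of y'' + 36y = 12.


Homogeneous part: r² + 36 = 0 ⇒ r = ±6i, so y_h = C₁cos(6x) + C₂sin(6x).
Try constant y_p = A; plug in: 36A = 12 ⇒ A = 1/3.
General solution: y = C₁cos(6x) + C₂sin(6x) + 1/3.


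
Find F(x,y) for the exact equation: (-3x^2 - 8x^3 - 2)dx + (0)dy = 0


Check exactness: ∂M/∂y = 0 and ∂N/∂x = 0; equal, so the equation is exact.
Integrate M with respect to x (treating y as constant): ∫M dx = -x^3 - 2x^4 - 2x + h(y).
Differentiate w.r.t. y and set equal to N: all terms match, so h'(y) = 0 and h is a constant absorbed into C.
General solution: -x^3 - 2x^4 - 2x = C.


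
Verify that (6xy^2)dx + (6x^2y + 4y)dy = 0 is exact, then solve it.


Check exactness: ∂M/∂y = 12xy and ∂N/∂x = 12xy; equal, so the equation is exact.
Integrate M with respect to x (treating y as constant): ∫M dx = 3x^2y^2 + h(y).
Differentiate w.r.t. y and set equal to N: the x-dependent terms already match, leaving h'(y) = 4y. Integrate: h(y) = 2y^2.
So F(x,y) = 3x^2y^2 + 2y^2.
General solution: 3x^2y^2 + 2y^2 = C.


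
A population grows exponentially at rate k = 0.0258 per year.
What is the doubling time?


Exponential growth: P(t) = P₀ e^(0.0258t). Set P(t)/P₀ = 2: e^(0.0258t) = 2.
Solve: t = ln(2)/0.0258 ≈ 26.87 years.


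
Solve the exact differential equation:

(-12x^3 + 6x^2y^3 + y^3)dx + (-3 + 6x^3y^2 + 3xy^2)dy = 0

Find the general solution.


Check exactness: ∂M/∂y = 18x^2y^2 + 3y^2 and ∂N/∂x = 18x^2y^2 + 3y^2; equal, so the equation is exact.
Integrate M with respect to x (treating y as constant): ∫M dx = -3x^4 + 2x^3y^3 + xy^3 + h(y).
Differentiate w.r.t. y and set equal to N: the x-dependent terms already match, leaving h'(y) = -3. Integrate: h(y) = -3y.
So F(x,y) = -3y - 3x^4 + 2x^3y^3 + xy^3.
General solution: -3y - 3x^4 + 2x^3y^3 + xy^3 = C.


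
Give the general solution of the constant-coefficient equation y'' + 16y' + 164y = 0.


Characteristic equation: r² + 16r + 164 = 0.
Discriminant is negative; roots r = -8 ± 10i (complex conjugate pair).
General solution uses e^(α x)(C₁ cos(β x) + C₂ sin(β x)): y = e^(-8x)(C₁cos(10x) + C₂sin(10x)).


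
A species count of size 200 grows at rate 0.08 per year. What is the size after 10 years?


The ODE dP/dt = 0.08P has solution P(t) = P(0)e^(0.08t).
Substitute P(0) = 200 and t = 10: P(10) = 200 e^(0.80) ≈ 445.


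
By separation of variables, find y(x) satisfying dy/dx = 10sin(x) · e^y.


Separate: e^(-y) dy = 10sin(x) dx.
Integrate: -e^(-y) = -10cos(x) + C₀.
Rearrange: e^(-y) = 10cos(x) + C.


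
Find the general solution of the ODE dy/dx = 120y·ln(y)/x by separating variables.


Separate: dy/[y ln(y)] = 120 dx/x.
Substitute u = ln(y): du/u = 120 dx/x.
Integrate: ln|ln(y)| = 120ln|x| + C₀, hence ln(y) = C·x^120.


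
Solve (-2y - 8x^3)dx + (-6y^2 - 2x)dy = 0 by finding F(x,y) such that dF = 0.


Check exactness: ∂M/∂y = -2 and ∂N/∂x = -2; equal, so the equation is exact.
Integrate M with respect to x (treating y as constant): ∫M dx = -2xy - 2x^4 + h(y).
Differentiate w.r.t. y and set equal to N: the x-dependent terms already match, leaving h'(y) = -6y^2. Integrate: h(y) = -2y^3.
So F(x,y) = -2y^3 - 2xy - 2x^4.
General solution: -2y^3 - 2xy - 2x^4 = C.


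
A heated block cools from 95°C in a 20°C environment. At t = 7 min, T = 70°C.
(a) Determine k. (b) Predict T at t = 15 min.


Newton's law: T(t) = T_a + (T₀ - T_a)e^(-kt).
(a) Use T(7) = 70: (70 - 20)/(95 - 20) = e^(-k·7), so k = -ln(0.667)/7 ≈ 0.0579.
(b) Apply k to t = 15: T(15) = 20 + (75)e^(-0.869) ≈ 51.5°C.


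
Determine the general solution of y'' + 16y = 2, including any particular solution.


Homogeneous part: r² + 16 = 0 ⇒ r = ±4i, so y_h = C₁cos(4x) + C₂sin(4x).
Try constant y_p = A; plug in: 16A = 2 ⇒ A = 1/8.
General solution: y = C₁cos(4x) + C₂sin(4x) + 1/8.


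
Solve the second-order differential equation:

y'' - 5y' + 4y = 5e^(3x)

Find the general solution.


Characteristic roots of r² - 5r + 4 = 0 are 1, 4.
y_h = C₁e^(x) + C₂e^(4x).
Forcing exponent 3 is not a characteristic root; try y_p = Ae^(3x).
Substitute: A·(9 + (-5)·3 + (4)) = A·-2 = 5, so A = -5/2.
General solution: y = C₁e^(x) + C₂e^(4x) - (5/2)e^(3x).


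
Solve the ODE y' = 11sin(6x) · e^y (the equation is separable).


Separate: e^(-y) dy = 11sin(6x) dx.
Integrate: -e^(-y) = -(11/6)cos(6x) + C₀.
Rearrange: e^(-y) = (11/6)cos(6x) + C.


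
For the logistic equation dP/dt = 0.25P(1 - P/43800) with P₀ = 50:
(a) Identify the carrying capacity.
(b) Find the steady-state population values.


Logistic ODE dP/dt = 0.25P(1 - P/43800) has equilibria where dP/dt = 0, i.e. P = 0 or P = 43800.
The coefficient (1 - P/K) = 0 when P = K, identifying K = 43800 as the carrying capacity.
(a) K = 43800; (b) equilibria P = 0 and P = 43800.


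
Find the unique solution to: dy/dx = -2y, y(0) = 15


General solution of y' = -2y is y = Ce^(-2x).
Apply y(0) = 15: C = 15.
Particular solution: y = 15e^(-2x).


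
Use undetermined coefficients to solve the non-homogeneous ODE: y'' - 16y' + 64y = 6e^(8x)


Characteristic polynomial (r - 8)² = 0; repeated root r = 8.
y_h = (C₁ + C₂x)e^(8x). Forcing matches the repeated root (resonance), so try y_p = Ax² e^(8x).
Substitute and solve for A: 2A = 6, so A = 3.
General solution: y = (C₁ + C₂x + 3x²)e^(8x).


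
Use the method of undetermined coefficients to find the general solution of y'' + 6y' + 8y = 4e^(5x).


Characteristic roots of r² + 6r + 8 = 0 are -4, -2.
y_h = C₁e^(-4x) + C₂e^(-2x).
Forcing exponent 5 is not a characteristic root; try y_p = Ae^(5x).
Substitute: A·(25 + (6)·5 + (8)) = A·63 = 4, so A = 4/63.
General solution: y = C₁e^(-4x) + C₂e^(-2x) + (4/63)e^(5x).


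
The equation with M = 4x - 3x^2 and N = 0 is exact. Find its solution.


Check exactness: ∂M/∂y = 0 and ∂N/∂x = 0; equal, so the equation is exact.
Integrate M with respect to x (treating y as constant): ∫M dx = 2x^2 - x^3 + h(y).
Differentiate w.r.t. y and set equal to N: all terms match, so h'(y) = 0 and h is a constant absorbed into C.
General solution: 2x^2 - x^3 = C.


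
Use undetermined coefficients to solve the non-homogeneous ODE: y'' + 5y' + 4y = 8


Characteristic roots of r² + 5r + 4 = 0 are -1, -4.
y_h = C₁e^(-x) + C₂e^(-4x).
Constant forcing; try y_p = A. Then 4A = 8 ⇒ A = 2.
General solution: y = C₁e^(-x) + C₂e^(-4x) + 2.


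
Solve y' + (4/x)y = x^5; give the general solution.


P(x) = 4/x ⇒ μ = x^4.
(x^4 y)' = x^9 ⇒ x^4 y = x^10/(10) + C.
Solve for y: y = (1/10)x^6 + C/x^4.


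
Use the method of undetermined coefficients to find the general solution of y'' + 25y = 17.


Homogeneous part: r² + 25 = 0 ⇒ r = ±5i, so y_h = C₁cos(5x) + C₂sin(5x).
Try constant y_p = A; plug in: 25A = 17 ⇒ A = 17/25.
General solution: y = C₁cos(5x) + C₂sin(5x) + 17/25.


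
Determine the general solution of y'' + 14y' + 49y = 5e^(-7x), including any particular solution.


Characteristic polynomial (r + 7)² = 0; repeated root r = -7.
y_h = (C₁ + C₂x)e^(-7x). Forcing matches the repeated root (resonance), so try y_p = Ax² e^(-7x).
Substitute and solve for A: 2A = 5, so A = 5/2.
General solution: y = (C₁ + C₂x + (5/2)x²)e^(-7x).


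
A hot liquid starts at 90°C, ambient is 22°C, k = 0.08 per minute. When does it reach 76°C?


From T(t) = T_a + (T₀ - T_a)e^(-kt), set T(t) = 76:
(76 - 22) / (90 - 22) = e^(-0.08t), so t = -ln(0.794)/0.08 ≈ 2.9 minutes.


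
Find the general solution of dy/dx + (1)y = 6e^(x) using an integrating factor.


P(x) = 1 ⇒ μ = e^(x).
(μ y)' = 6e^(2x) ⇒ μ y = (6/2)e^(2x) + C.
Divide by μ: y = 3e^(x) + Ce^(-x).


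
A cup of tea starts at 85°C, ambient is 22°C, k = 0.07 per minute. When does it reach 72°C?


From T(t) = T_a + (T₀ - T_a)e^(-kt), set T(t) = 72:
(72 - 22) / (85 - 22) = e^(-0.07t), so t = -ln(0.794)/0.07 ≈ 3.3 minutes.


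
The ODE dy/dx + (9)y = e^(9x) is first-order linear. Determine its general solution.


P(x) = 9 ⇒ μ = e^(9x).
(μ y)' = e^(18x) ⇒ μ y = e^(18x)/18 + C.
Divide by μ: y = (1/18)e^(9x) + Ce^(-9x).


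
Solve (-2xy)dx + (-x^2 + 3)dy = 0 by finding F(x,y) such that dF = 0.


Check exactness: ∂M/∂y = -2x and ∂N/∂x = -2x; equal, so the equation is exact.
Integrate M with respect to x (treating y as constant): ∫M dx = -x^2y + h(y).
Differentiate w.r.t. y and set equal to N: the x-dependent terms already match, leaving h'(y) = 3. Integrate: h(y) = 3y.
So F(x,y) = -x^2y + 3y.
General solution: -x^2y + 3y = C.


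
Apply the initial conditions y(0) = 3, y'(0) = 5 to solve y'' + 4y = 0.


Characteristic roots of r² + 4 = 0 are ±2i, so y = C₁cos(2x) + C₂sin(2x).
Apply y(0) = 3: C₁ = 3. Differentiate and apply y'(0) = 5: 2·C₂ = 5, so C₂ = 5/2.
Particular solution: y = 3cos(2x) + (5/2)sin(2x).


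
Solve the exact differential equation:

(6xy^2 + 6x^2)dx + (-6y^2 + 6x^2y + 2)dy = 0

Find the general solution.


Check exactness: ∂M/∂y = 12xy and ∂N/∂x = 12xy; equal, so the equation is exact.
Integrate M with respect to x (treating y as constant): ∫M dx = 3x^2y^2 + 2x^3 + h(y).
Differentiate w.r.t. y and set equal to N: the x-dependent terms already match, leaving h'(y) = -6y^2 + 2. Integrate: h(y) = -2y^3 + 2y.
So F(x,y) = -2y^3 + 3x^2y^2 + 2y + 2x^3.
General solution: -2y^3 + 3x^2y^2 + 2y + 2x^3 = C.


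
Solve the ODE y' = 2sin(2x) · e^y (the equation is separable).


Separate: e^(-y) dy = 2sin(2x) dx.
Integrate: -e^(-y) = -cos(2x) + C₀.
Rearrange: e^(-y) = cos(2x) + C.


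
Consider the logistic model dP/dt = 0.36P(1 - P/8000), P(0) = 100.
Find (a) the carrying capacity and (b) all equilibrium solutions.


Logistic ODE dP/dt = 0.36P(1 - P/8000) has equilibria where dP/dt = 0, i.e. P = 0 or P = 8000.
The coefficient (1 - P/K) = 0 when P = K, identifying K = 8000 as the carrying capacity.
(a) K = 8000; (b) equilibria P = 0 and P = 8000.


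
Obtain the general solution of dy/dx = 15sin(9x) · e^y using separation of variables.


Separate: e^(-y) dy = 15sin(9x) dx.
Integrate: -e^(-y) = -(5/3)cos(9x) + C₀.
Rearrange: e^(-y) = (5/3)cos(9x) + C.


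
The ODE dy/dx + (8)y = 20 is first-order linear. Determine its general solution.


P(x) = 8, Q(x) = 20; integrating factor μ = e^(8x).
(μ y)' = 20e^(8x) ⇒ μ y = (5/2)e^(8x) + C.
Divide by μ: y = 5/2 + Ce^(-8x).


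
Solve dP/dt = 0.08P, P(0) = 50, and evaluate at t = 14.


The ODE dP/dt = 0.08P has solution P(t) = P(0)e^(0.08t).
Substitute P(0) = 50 and t = 14: P(14) = 50 e^(1.12) ≈ 153.


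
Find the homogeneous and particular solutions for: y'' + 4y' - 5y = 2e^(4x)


Characteristic roots of r² + 4r - 5 = 0 are 1, -5.
y_h = C₁e^(x) + C₂e^(-5x).
Forcing exponent 4 is not a characteristic root; try y_p = Ae^(4x).
Substitute: A·(16 + (4)·4 + (-5)) = A·27 = 2, so A = 2/27.
General solution: y = C₁e^(x) + C₂e^(-5x) + (2/27)e^(4x).


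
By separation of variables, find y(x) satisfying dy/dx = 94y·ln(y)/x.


Separate: dy/[y ln(y)] = 94 dx/x.
Substitute u = ln(y): du/u = 94 dx/x.
Integrate: ln|ln(y)| = 94ln|x| + C₀, hence ln(y) = C·x^94.


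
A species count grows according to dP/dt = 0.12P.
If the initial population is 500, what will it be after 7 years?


The ODE dP/dt = 0.12P has solution P(t) = P(0)e^(0.12t).
Substitute P(0) = 500 and t = 7: P(7) = 500 e^(0.84) ≈ 1158.


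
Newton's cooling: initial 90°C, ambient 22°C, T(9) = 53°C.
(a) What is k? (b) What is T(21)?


Newton's law: T(t) = T_a + (T₀ - T_a)e^(-kt).
(a) Use T(9) = 53: (53 - 22)/(90 - 22) = e^(-k·9), so k = -ln(0.456)/9 ≈ 0.0873.
(b) Apply k to t = 21: T(21) = 22 + (68)e^(-1.833) ≈ 32.9°C.


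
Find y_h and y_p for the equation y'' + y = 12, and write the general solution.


Homogeneous part: r² + 1 = 0 ⇒ r = ±1i, so y_h = C₁cos(x) + C₂sin(x).
Try constant y_p = A; plug in: 1A = 12 ⇒ A = 12.
General solution: y = C₁cos(x) + C₂sin(x) + 12.


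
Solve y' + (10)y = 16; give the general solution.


P(x) = 10, Q(x) = 16; integrating factor μ = e^(10x).
(μ y)' = 16e^(10x) ⇒ μ y = (8/5)e^(10x) + C.
Divide by μ: y = 8/5 + Ce^(-10x).


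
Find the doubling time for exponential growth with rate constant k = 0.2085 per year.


Exponential growth: P(t) = P₀ e^(0.2085t). Set P(t)/P₀ = 2: e^(0.2085t) = 2.
Solve: t = ln(2)/0.2085 ≈ 3.32 years.


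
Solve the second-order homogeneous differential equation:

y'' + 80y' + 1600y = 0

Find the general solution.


Characteristic equation: r² + 80r + 1600 = 0, i.e. (r + 40)² = 0.
Repeated root r = -40; include an x factor for the second linearly independent solution.
General solution: y = (C₁ + C₂x)e^(-40x).


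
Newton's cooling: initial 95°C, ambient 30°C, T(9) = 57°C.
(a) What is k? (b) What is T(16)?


Newton's law: T(t) = T_a + (T₀ - T_a)e^(-kt).
(a) Use T(9) = 57: (57 - 30)/(95 - 30) = e^(-k·9), so k = -ln(0.415)/9 ≈ 0.0976.
(b) Apply k to t = 16: T(16) = 30 + (65)e^(-1.562) ≈ 43.6°C.


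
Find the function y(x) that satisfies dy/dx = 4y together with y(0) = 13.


General solution of y' = 4y is y = Ce^(4x).
Apply y(0) = 13: C = 13.
Particular solution: y = 13e^(4x).


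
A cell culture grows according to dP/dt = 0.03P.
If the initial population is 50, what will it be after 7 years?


The ODE dP/dt = 0.03P has solution P(t) = P(0)e^(0.03t).
Substitute P(0) = 50 and t = 7: P(7) = 50 e^(0.21) ≈ 62.


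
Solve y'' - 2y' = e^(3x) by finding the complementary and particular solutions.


Characteristic roots of r² - 2r = 0 are 0, 2.
y_h = C₁ + C₂e^(2x).
Forcing exponent 3 is not a characteristic root; try y_p = Ae^(3x).
Substitute: A·(9 + (-2)·3 + (0)) = A·3 = 1, so A = 1/3.
General solution: y = C₁ + C₂e^(2x) + (1/3)e^(3x).


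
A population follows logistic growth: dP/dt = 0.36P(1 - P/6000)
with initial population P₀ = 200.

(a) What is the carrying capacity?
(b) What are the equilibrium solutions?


Logistic ODE dP/dt = 0.36P(1 - P/6000) has equilibria where dP/dt = 0, i.e. P = 0 or P = 6000.
The coefficient (1 - P/K) = 0 when P = K, identifying K = 6000 as the carrying capacity.
(a) K = 6000; (b) equilibria P = 0 and P = 6000.


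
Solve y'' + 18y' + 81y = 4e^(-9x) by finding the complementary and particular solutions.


Characteristic polynomial (r + 9)² = 0; repeated root r = -9.
y_h = (C₁ + C₂x)e^(-9x). Forcing matches the repeated root (resonance), so try y_p = Ax² e^(-9x).
Substitute and solve for A: 2A = 4, so A = 2.
General solution: y = (C₁ + C₂x + 2x²)e^(-9x).


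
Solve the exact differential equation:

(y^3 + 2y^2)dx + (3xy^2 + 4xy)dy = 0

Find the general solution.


Check exactness: ∂M/∂y = 3y^2 + 4y and ∂N/∂x = 3y^2 + 4y; equal, so the equation is exact.
Integrate M with respect to x (treating y as constant): ∫M dx = xy^3 + 2xy^2 + h(y).
Differentiate w.r.t. y and set equal to N: all terms match, so h'(y) = 0 and h is a constant absorbed into C.
General solution: xy^3 + 2xy^2 = C.


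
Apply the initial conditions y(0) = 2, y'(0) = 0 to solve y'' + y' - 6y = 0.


Characteristic roots of r² + r - 6 = 0 are -3, 2.
General solution y = c₁ e^(-3x) + c₂ e^(2x).
Apply y(0) = 2: c₁ + c₂ = 2. Apply y'(0) = 0: -3 c₁ + 2 c₂ = 0.
Solve: c₁ = 4/5, c₂ = 6/5.
Particular solution: y = (4/5)e^(-3x) + (6/5)e^(2x).


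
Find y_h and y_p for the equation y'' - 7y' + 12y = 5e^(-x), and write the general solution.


Characteristic roots of r² - 7r + 12 = 0 are 4, 3.
y_h = C₁e^(4x) + C₂e^(3x).
Forcing exponent -1 is not a characteristic root; try y_p = Ae^(-x).
Substitute: A·(1 + (-7)·-1 + (12)) = A·20 = 5, so A = 1/4.
General solution: y = C₁e^(4x) + C₂e^(3x) + (1/4)e^(-x).


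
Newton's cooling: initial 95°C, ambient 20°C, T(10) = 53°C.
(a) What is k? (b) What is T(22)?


Newton's law: T(t) = T_a + (T₀ - T_a)e^(-kt).
(a) Use T(10) = 53: (53 - 20)/(95 - 20) = e^(-k·10), so k = -ln(0.440)/10 ≈ 0.0821.
(b) Apply k to t = 22: T(22) = 20 + (75)e^(-1.806) ≈ 32.3°C.


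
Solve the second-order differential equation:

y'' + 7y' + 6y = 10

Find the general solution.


Characteristic roots of r² + 7r + 6 = 0 are -1, -6.
y_h = C₁e^(-x) + C₂e^(-6x).
Constant forcing; try y_p = A. Then 6A = 10 ⇒ A = 5/3.
General solution: y = C₁e^(-x) + C₂e^(-6x) + 5/3.


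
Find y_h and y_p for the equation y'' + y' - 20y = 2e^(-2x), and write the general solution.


Characteristic roots of r² + r - 20 = 0 are 4, -5.
y_h = C₁e^(4x) + C₂e^(-5x).
Forcing exponent -2 is not a characteristic root; try y_p = Ae^(-2x).
Substitute: A·(4 + (1)·-2 + (-20)) = A·-18 = 2, so A = -1/9.
General solution: y = C₁e^(4x) + C₂e^(-5x) - (1/9)e^(-2x).


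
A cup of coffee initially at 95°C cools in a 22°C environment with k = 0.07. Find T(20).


Newton's law: dT/dt = -k(T - T_a) has solution T(t) = T_a + (T₀ - T_a)e^(-kt).
Plug in T_a = 22, T₀ = 95, k = 0.07, t = 20: T(20) = 22 + (73)e^(-1.40) ≈ 40.0°C.


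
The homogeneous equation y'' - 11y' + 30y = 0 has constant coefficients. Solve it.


Characteristic equation: r² - 11r + 30 = 0.
Factor: (r - 6)(r - 5) = 0 ⇒ r = 6, 5 (distinct real).
General solution: y = C₁e^(6x) + C₂e^(5x).


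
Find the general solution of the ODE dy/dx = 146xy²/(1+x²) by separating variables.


Separate: dy/y² = 146x/(1+x²) dx.
Integrate LHS: ∫ dy/y² = -1/y.
Integrate RHS via u = 1+x²: 73ln(1+x²) + C.
Result: -1/y = 73ln(1+x²) + C.


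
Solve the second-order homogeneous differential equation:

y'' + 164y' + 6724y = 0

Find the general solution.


Characteristic equation: r² + 164r + 6724 = 0, i.e. (r + 82)² = 0.
Repeated root r = -82; include an x factor for the second linearly independent solution.
General solution: y = (C₁ + C₂x)e^(-82x).


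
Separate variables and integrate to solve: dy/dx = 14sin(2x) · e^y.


Separate: e^(-y) dy = 14sin(2x) dx.
Integrate: -e^(-y) = -7cos(2x) + C₀.
Rearrange: e^(-y) = 7cos(2x) + C.


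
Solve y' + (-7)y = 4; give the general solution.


P(x) = -7 ⇒ μ = e^(-7x).
(μ y)' = 4e^(-7x) ⇒ μ y = -(4/7)e^(-7x) + C.
Divide by μ: y = -4/7 + Ce^(7x).


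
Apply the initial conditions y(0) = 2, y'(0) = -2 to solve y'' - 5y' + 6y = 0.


Characteristic roots of r² - 5r + 6 = 0 are 2, 3.
General solution y = c₁ e^(2x) + c₂ e^(3x).
Apply y(0) = 2: c₁ + c₂ = 2. Apply y'(0) = -2: 2 c₁ + 3 c₂ = -2.
Solve: c₁ = 8, c₂ = -6.
Particular solution: y = 8e^(2x) - 6e^(3x).


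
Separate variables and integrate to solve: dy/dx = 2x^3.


Integrate both sides with respect to x: y = ∫ 2x^3 dx = (1/2)x^4 + C.


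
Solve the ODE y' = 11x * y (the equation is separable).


Separate variables: dy/y = 11x dx.
Integrate: ln|y| = (11/2)x^2 + C₀.
Exponentiate: y = Ce^((11/2)x^2).


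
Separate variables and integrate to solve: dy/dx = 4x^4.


Integrate both sides with respect to x: y = ∫ 4x^4 dx = (4/5)x^5 + C.


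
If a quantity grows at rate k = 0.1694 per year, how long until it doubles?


Exponential growth: P(t) = P₀ e^(0.1694t). Set P(t)/P₀ = 2: e^(0.1694t) = 2.
Solve: t = ln(2)/0.1694 ≈ 4.09 years.


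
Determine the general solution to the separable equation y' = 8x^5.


Integrate both sides with respect to x: y = ∫ 8x^5 dx = (4/3)x^6 + C.


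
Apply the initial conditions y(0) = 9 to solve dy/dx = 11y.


General solution of y' = 11y is y = Ce^(11x).
Apply y(0) = 9: C = 9.
Particular solution: y = 9e^(11x).


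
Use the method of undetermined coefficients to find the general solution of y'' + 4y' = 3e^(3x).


Characteristic roots of r² + 4r = 0 are 0, -4.
y_h = C₁ + C₂e^(-4x).
Forcing exponent 3 is not a characteristic root; try y_p = Ae^(3x).
Substitute: A·(9 + (4)·3 + (0)) = A·21 = 3, so A = 1/7.
General solution: y = C₁ + C₂e^(-4x) + (1/7)e^(3x).


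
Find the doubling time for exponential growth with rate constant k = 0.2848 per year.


Exponential growth: P(t) = P₀ e^(0.2848t). Set P(t)/P₀ = 2: e^(0.2848t) = 2.
Solve: t = ln(2)/0.2848 ≈ 2.43 years.


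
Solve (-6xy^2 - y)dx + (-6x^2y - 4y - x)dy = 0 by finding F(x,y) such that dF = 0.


Check exactness: ∂M/∂y = -12xy - 1 and ∂N/∂x = -12xy - 1; equal, so the equation is exact.
Integrate M with respect to x (treating y as constant): ∫M dx = -3x^2y^2 - xy + h(y).
Differentiate w.r.t. y and set equal to N: the x-dependent terms already match, leaving h'(y) = -4y. Integrate: h(y) = -2y^2.
So F(x,y) = -3x^2y^2 - 2y^2 - xy.
General solution: -3x^2y^2 - 2y^2 - xy = C.


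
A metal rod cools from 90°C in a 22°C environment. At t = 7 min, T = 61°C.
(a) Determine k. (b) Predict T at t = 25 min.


Newton's law: T(t) = T_a + (T₀ - T_a)e^(-kt).
(a) Use T(7) = 61: (61 - 22)/(90 - 22) = e^(-k·7), so k = -ln(0.574)/7 ≈ 0.0794.
(b) Apply k to t = 25: T(25) = 22 + (68)e^(-1.986) ≈ 31.3°C.


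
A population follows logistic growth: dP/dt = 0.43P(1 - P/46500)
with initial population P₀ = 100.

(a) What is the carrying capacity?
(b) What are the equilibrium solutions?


Logistic ODE dP/dt = 0.43P(1 - P/46500) has equilibria where dP/dt = 0, i.e. P = 0 or P = 46500.
The coefficient (1 - P/K) = 0 when P = K, identifying K = 46500 as the carrying capacity.
(a) K = 46500; (b) equilibria P = 0 and P = 46500.


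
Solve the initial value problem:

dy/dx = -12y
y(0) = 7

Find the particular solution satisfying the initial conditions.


General solution of y' = -12y is y = Ce^(-12x).
Apply y(0) = 7: C = 7.
Particular solution: y = 7e^(-12x).


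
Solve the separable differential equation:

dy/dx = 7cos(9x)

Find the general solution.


g(y) = 1, so integrate directly: y = ∫ 7cos(9x) dx = (7/9)sin(9x) + C.


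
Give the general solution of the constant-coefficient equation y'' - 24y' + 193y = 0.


Characteristic equation: r² - 24r + 193 = 0.
Discriminant is negative; roots r = 12 ± 7i (complex conjugate pair).
General solution uses e^(α x)(C₁ cos(β x) + C₂ sin(β x)): y = e^(12x)(C₁cos(7x) + C₂sin(7x)).


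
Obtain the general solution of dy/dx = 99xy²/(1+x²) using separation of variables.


Separate: dy/y² = 99x/(1+x²) dx.
Integrate LHS: ∫ dy/y² = -1/y.
Integrate RHS via u = 1+x²: (99/2)ln(1+x²) + C.
Result: -1/y = (99/2)ln(1+x²) + C.


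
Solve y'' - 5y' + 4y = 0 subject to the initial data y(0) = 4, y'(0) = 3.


Characteristic roots of r² - 5r + 4 = 0 are 1, 4.
General solution y = c₁ e^(x) + c₂ e^(4x).
Apply y(0) = 4: c₁ + c₂ = 4. Apply y'(0) = 3: 1 c₁ + 4 c₂ = 3.
Solve: c₁ = 13/3, c₂ = -1/3.
Particular solution: y = (13/3)e^(x) - (1/3)e^(4x).


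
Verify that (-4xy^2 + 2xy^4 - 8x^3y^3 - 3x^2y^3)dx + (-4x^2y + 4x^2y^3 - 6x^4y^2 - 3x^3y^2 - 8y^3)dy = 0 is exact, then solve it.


Check exactness: ∂M/∂y = -8xy + 8xy^3 - 24x^3y^2 - 9x^2y^2 and ∂N/∂x = -8xy + 8xy^3 - 24x^3y^2 - 9x^2y^2; equal, so the equation is exact.
Integrate M with respect to x (treating y as constant): ∫M dx = -2x^2y^2 + x^2y^4 - 2x^4y^3 - x^3y^3 + h(y).
Differentiate w.r.t. y and set equal to N: the x-dependent terms already match, leaving h'(y) = -8y^3. Integrate: h(y) = -2y^4.
So F(x,y) = -2x^2y^2 + x^2y^4 - 2x^4y^3 - x^3y^3 - 2y^4.
General solution: -2x^2y^2 + x^2y^4 - 2x^4y^3 - x^3y^3 - 2y^4 = C.


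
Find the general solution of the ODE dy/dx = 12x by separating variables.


Integrate both sides with respect to x: y = ∫ 12x dx = 6x^2 + C.


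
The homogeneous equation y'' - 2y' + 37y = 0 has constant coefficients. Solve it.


Characteristic equation: r² - 2r + 37 = 0.
Discriminant is negative; roots r = 1 ± 6i (complex conjugate pair).
General solution uses e^(α x)(C₁ cos(β x) + C₂ sin(β x)): y = e^(x)(C₁cos(6x) + C₂sin(6x)).


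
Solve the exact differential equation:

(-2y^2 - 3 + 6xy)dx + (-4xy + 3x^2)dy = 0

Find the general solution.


Check exactness: ∂M/∂y = -4y + 6x and ∂N/∂x = -4y + 6x; equal, so the equation is exact.
Integrate M with respect to x (treating y as constant): ∫M dx = -2xy^2 - 3x + 3x^2y + h(y).
Differentiate w.r.t. y and set equal to N: all terms match, so h'(y) = 0 and h is a constant absorbed into C.
General solution: -2xy^2 - 3x + 3x^2y = C.


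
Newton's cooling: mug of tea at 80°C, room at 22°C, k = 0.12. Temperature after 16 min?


Newton's law: dT/dt = -k(T - T_a) has solution T(t) = T_a + (T₀ - T_a)e^(-kt).
Plug in T_a = 22, T₀ = 80, k = 0.12, t = 16: T(16) = 22 + (58)e^(-1.92) ≈ 30.5°C.


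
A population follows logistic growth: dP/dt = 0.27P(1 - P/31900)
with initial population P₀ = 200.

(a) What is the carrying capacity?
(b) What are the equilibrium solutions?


Logistic ODE dP/dt = 0.27P(1 - P/31900) has equilibria where dP/dt = 0, i.e. P = 0 or P = 31900.
The coefficient (1 - P/K) = 0 when P = K, identifying K = 31900 as the carrying capacity.
(a) K = 31900; (b) equilibria P = 0 and P = 31900.


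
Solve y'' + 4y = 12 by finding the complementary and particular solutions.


Homogeneous part: r² + 4 = 0 ⇒ r = ±2i, so y_h = C₁cos(2x) + C₂sin(2x).
Try constant y_p = A; plug in: 4A = 12 ⇒ A = 3.
General solution: y = C₁cos(2x) + C₂sin(2x) + 3.


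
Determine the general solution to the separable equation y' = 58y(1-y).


Separate: dy/[y(1-y)] = 58 dx.
Partial fractions: 1/[y(1-y)] = 1/y + 1/(1-y).
Integrate: ln|y/(1-y)| = 58x + C₀.
Solve for y: y = 1/(1 + Ce^(-58x)).


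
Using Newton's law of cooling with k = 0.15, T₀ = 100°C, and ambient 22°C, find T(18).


Newton's law: dT/dt = -k(T - T_a) has solution T(t) = T_a + (T₀ - T_a)e^(-kt).
Plug in T_a = 22, T₀ = 100, k = 0.15, t = 18: T(18) = 22 + (78)e^(-2.70) ≈ 27.2°C.


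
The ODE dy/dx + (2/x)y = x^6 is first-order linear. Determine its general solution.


P(x) = 2/x ⇒ μ = x^2.
(x^2 y)' = x^2·x^6 = x^8.
Integrate: x^2 y = x^9/(9) + C.
Solve for y: y = (1/9)x^7 + C/x^2.


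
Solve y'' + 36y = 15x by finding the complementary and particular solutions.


Homogeneous: r² + 36 = 0 ⇒ r = ±6i, y_h = C₁cos(6x) + C₂sin(6x).
Polynomial forcing; try y_p = Ax + B. Then y_p'' + 36 y_p = 36(Ax + B) = 15x, so B = 0 and A = 5/12.
General solution: y = C₁cos(6x) + C₂sin(6x) + (5/12)x.


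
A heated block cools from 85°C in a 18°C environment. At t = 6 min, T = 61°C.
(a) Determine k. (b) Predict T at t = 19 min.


Newton's law: T(t) = T_a + (T₀ - T_a)e^(-kt).
(a) Use T(6) = 61: (61 - 18)/(85 - 18) = e^(-k·6), so k = -ln(0.642)/6 ≈ 0.0739.
(b) Apply k to t = 19: T(19) = 18 + (67)e^(-1.404) ≈ 34.4°C.


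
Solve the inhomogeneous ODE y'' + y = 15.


Homogeneous part: r² + 1 = 0 ⇒ r = ±1i, so y_h = C₁cos(x) + C₂sin(x).
Try constant y_p = A; plug in: 1A = 15 ⇒ A = 15.
General solution: y = C₁cos(x) + C₂sin(x) + 15.


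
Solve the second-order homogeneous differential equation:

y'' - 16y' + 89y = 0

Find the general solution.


Characteristic equation: r² - 16r + 89 = 0.
Discriminant is negative; roots r = 8 ± 5i (complex conjugate pair).
General solution uses e^(α x)(C₁ cos(β x) + C₂ sin(β x)): y = e^(8x)(C₁cos(5x) + C₂sin(5x)).


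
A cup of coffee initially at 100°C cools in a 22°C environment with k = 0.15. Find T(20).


Newton's law: dT/dt = -k(T - T_a) has solution T(t) = T_a + (T₀ - T_a)e^(-kt).
Plug in T_a = 22, T₀ = 100, k = 0.15, t = 20: T(20) = 22 + (78)e^(-3.00) ≈ 25.9°C.


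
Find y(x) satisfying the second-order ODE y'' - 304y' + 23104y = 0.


Characteristic equation: r² - 304r + 23104 = 0, i.e. (r - 152)² = 0.
Repeated root r = 152; include an x factor for the second linearly independent solution.
General solution: y = (C₁ + C₂x)e^(152x).


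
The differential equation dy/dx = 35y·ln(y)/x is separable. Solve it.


Separate: dy/[y ln(y)] = 35 dx/x.
Substitute u = ln(y): du/u = 35 dx/x.
Integrate: ln|ln(y)| = 35ln|x| + C₀, hence ln(y) = C·x^35.


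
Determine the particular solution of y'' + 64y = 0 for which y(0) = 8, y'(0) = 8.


Characteristic roots of r² + 64 = 0 are ±8i, so y = C₁cos(8x) + C₂sin(8x).
Apply y(0) = 8: C₁ = 8. Differentiate and apply y'(0) = 8: 8·C₂ = 8, so C₂ = 1.
Particular solution: y = 8cos(8x) + sin(8x).


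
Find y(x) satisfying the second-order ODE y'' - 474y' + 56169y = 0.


Characteristic equation: r² - 474r + 56169 = 0, i.e. (r - 237)² = 0.
Repeated root r = 237; include an x factor for the second linearly independent solution.
General solution: y = (C₁ + C₂x)e^(237x).


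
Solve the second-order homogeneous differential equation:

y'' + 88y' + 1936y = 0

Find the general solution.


Characteristic equation: r² + 88r + 1936 = 0, i.e. (r + 44)² = 0.
Repeated root r = -44; include an x factor for the second linearly independent solution.
General solution: y = (C₁ + C₂x)e^(-44x).


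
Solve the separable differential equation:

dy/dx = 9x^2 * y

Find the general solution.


Separate variables: dy/y = 9x^2 dx.
Integrate: ln|y| = 3x^3 + C₀.
Exponentiate: y = Ce^(3x^3).


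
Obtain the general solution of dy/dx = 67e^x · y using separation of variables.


Separate variables: dy/y = 67e^x dx.
Integrate: ln|y| = 67e^x + C₀.
Exponentiate: y = Ce^(67e^x).


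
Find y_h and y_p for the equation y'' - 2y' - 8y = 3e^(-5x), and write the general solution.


Characteristic roots of r² - 2r - 8 = 0 are -2, 4.
y_h = C₁e^(-2x) + C₂e^(4x).
Forcing exponent -5 is not a characteristic root; try y_p = Ae^(-5x).
Substitute: A·(25 + (-2)·-5 + (-8)) = A·27 = 3, so A = 1/9.
General solution: y = C₁e^(-2x) + C₂e^(4x) + (1/9)e^(-5x).


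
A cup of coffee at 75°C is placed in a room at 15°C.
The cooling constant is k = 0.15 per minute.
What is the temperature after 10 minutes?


Newton's law: dT/dt = -k(T - T_a) has solution T(t) = T_a + (T₀ - T_a)e^(-kt).
Plug in T_a = 15, T₀ = 75, k = 0.15, t = 10: T(10) = 15 + (60)e^(-1.50) ≈ 28.4°C.


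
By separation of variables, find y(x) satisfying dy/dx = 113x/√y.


Separate: √y dy = 113x dx.
Integrate: (2/3)y^(3/2) = (113/2)x² + C.


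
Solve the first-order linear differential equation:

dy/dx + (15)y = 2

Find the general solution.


P(x) = 15, Q(x) = 2; integrating factor μ = e^(15x).
(μ y)' = 2e^(15x) ⇒ μ y = (2/15)e^(15x) + C.
Divide by μ: y = 2/15 + Ce^(-15x).


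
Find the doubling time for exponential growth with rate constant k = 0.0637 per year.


Exponential growth: P(t) = P₀ e^(0.0637t). Set P(t)/P₀ = 2: e^(0.0637t) = 2.
Solve: t = ln(2)/0.0637 ≈ 10.88 years.


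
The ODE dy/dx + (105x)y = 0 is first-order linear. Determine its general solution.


P(x) = 105x ⇒ μ = e^((105/2)x²).
Q(x) = 0 so μ y is constant: y = Ce^(-(105/2)x²).


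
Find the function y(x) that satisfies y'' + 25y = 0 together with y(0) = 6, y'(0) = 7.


Characteristic roots of r² + 25 = 0 are ±5i, so y = C₁cos(5x) + C₂sin(5x).
Apply y(0) = 6: C₁ = 6. Differentiate and apply y'(0) = 7: 5·C₂ = 7, so C₂ = 7/5.
Particular solution: y = 6cos(5x) + (7/5)sin(5x).


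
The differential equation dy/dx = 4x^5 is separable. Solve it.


Integrate both sides with respect to x: y = ∫ 4x^5 dx = (2/3)x^6 + C.


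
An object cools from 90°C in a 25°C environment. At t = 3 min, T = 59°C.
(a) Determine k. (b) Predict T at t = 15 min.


Newton's law: T(t) = T_a + (T₀ - T_a)e^(-kt).
(a) Use T(3) = 59: (59 - 25)/(90 - 25) = e^(-k·3), so k = -ln(0.523)/3 ≈ 0.2160.
(b) Apply k to t = 15: T(15) = 25 + (65)e^(-3.240) ≈ 27.5°C.


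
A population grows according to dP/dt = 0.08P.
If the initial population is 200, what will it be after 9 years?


The ODE dP/dt = 0.08P has solution P(t) = P(0)e^(0.08t).
Substitute P(0) = 200 and t = 9: P(9) = 200 e^(0.72) ≈ 411.


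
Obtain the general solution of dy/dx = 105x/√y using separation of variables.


Separate: √y dy = 105x dx.
Integrate: (2/3)y^(3/2) = (105/2)x² + C.


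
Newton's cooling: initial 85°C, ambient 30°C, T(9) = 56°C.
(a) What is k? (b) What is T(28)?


Newton's law: T(t) = T_a + (T₀ - T_a)e^(-kt).
(a) Use T(9) = 56: (56 - 30)/(85 - 30) = e^(-k·9), so k = -ln(0.473)/9 ≈ 0.0832.
(b) Apply k to t = 28: T(28) = 30 + (55)e^(-2.331) ≈ 35.3°C.


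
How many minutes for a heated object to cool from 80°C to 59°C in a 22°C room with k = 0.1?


From T(t) = T_a + (T₀ - T_a)e^(-kt), set T(t) = 59:
(59 - 22) / (80 - 22) = e^(-0.1t), so t = -ln(0.638)/0.1 ≈ 4.5 minutes.


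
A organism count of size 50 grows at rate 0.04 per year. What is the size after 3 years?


The ODE dP/dt = 0.04P has solution P(t) = P(0)e^(0.04t).
Substitute P(0) = 50 and t = 3: P(3) = 50 e^(0.12) ≈ 56.


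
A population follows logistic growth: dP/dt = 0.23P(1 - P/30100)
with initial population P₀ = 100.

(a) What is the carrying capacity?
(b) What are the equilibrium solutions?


Logistic ODE dP/dt = 0.23P(1 - P/30100) has equilibria where dP/dt = 0, i.e. P = 0 or P = 30100.
The coefficient (1 - P/K) = 0 when P = K, identifying K = 30100 as the carrying capacity.
(a) K = 30100; (b) equilibria P = 0 and P = 30100.


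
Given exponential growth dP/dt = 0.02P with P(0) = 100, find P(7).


The ODE dP/dt = 0.02P has solution P(t) = P(0)e^(0.02t).
Substitute P(0) = 100 and t = 7: P(7) = 100 e^(0.14) ≈ 115.


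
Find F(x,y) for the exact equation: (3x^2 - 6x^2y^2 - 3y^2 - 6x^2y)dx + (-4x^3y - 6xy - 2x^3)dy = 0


Check exactness: ∂M/∂y = -12x^2y - 6y - 6x^2 and ∂N/∂x = -12x^2y - 6y - 6x^2; equal, so the equation is exact.
Integrate M with respect to x (treating y as constant): ∫M dx = x^3 - 2x^3y^2 - 3xy^2 - 2x^3y + h(y).
Differentiate w.r.t. y and set equal to N: all terms match, so h'(y) = 0 and h is a constant absorbed into C.
General solution: x^3 - 2x^3y^2 - 3xy^2 - 2x^3y = C.


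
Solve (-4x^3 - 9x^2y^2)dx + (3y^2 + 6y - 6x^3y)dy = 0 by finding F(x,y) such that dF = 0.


Check exactness: ∂M/∂y = -18x^2y and ∂N/∂x = -18x^2y; equal, so the equation is exact.
Integrate M with respect to x (treating y as constant): ∫M dx = -x^4 - 3x^3y^2 + h(y).
Differentiate w.r.t. y and set equal to N: the x-dependent terms already match, leaving h'(y) = 3y^2 + 6y. Integrate: h(y) = y^3 + 3y^2.
So F(x,y) = y^3 + 3y^2 - x^4 - 3x^3y^2.
General solution: y^3 + 3y^2 - x^4 - 3x^3y^2 = C.


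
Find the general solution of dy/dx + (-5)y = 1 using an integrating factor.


P(x) = -5 ⇒ μ = e^(-5x).
(μ y)' = e^(-5x) ⇒ μ y = -(1/5)e^(-5x) + C.
Divide by μ: y = -1/5 + Ce^(5x).


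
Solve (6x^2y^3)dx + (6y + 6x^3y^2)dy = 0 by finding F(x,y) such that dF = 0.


Check exactness: ∂M/∂y = 18x^2y^2 and ∂N/∂x = 18x^2y^2; equal, so the equation is exact.
Integrate M with respect to x (treating y as constant): ∫M dx = 2x^3y^3 + h(y).
Differentiate w.r.t. y and set equal to N: the x-dependent terms already match, leaving h'(y) = 6y. Integrate: h(y) = 3y^2.
So F(x,y) = 3y^2 + 2x^3y^3.
General solution: 3y^2 + 2x^3y^3 = C.


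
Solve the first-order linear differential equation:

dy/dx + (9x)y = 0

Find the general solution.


P(x) = 9x ⇒ μ = e^((9/2)x²).
Q(x) = 0 so μ y is constant: y = Ce^(-(9/2)x²).


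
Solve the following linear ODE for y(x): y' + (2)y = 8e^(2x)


P(x) = 2 ⇒ μ = e^(2x).
(μ y)' = 8e^(4x) ⇒ μ y = (8/4)e^(4x) + C.
Divide by μ: y = 2e^(2x) + Ce^(-2x).


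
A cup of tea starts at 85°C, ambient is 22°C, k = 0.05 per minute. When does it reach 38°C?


From T(t) = T_a + (T₀ - T_a)e^(-kt), set T(t) = 38:
(38 - 22) / (85 - 22) = e^(-0.05t), so t = -ln(0.254)/0.05 ≈ 27.4 minutes.


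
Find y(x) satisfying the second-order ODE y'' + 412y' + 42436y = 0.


Characteristic equation: r² + 412r + 42436 = 0, i.e. (r + 206)² = 0.
Repeated root r = -206; include an x factor for the second linearly independent solution.
General solution: y = (C₁ + C₂x)e^(-206x).


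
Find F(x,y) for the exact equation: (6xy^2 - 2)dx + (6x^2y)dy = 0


Check exactness: ∂M/∂y = 12xy and ∂N/∂x = 12xy; equal, so the equation is exact.
Integrate M with respect to x (treating y as constant): ∫M dx = 3x^2y^2 - 2x + h(y).
Differentiate w.r.t. y and set equal to N: all terms match, so h'(y) = 0 and h is a constant absorbed into C.
General solution: 3x^2y^2 - 2x = C.


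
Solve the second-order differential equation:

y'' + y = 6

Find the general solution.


Homogeneous part: r² + 1 = 0 ⇒ r = ±1i, so y_h = C₁cos(x) + C₂sin(x).
Try constant y_p = A; plug in: 1A = 6 ⇒ A = 6.
General solution: y = C₁cos(x) + C₂sin(x) + 6.


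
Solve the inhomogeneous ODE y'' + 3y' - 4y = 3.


Characteristic roots of r² + 3r - 4 = 0 are 1, -4.
y_h = C₁e^(x) + C₂e^(-4x).
Forcing exponent 0 is not a characteristic root; try y_p = A.
Substitute: A·(0 + (3)·0 + (-4)) = A·-4 = 3, so A = -3/4.
General solution: y = C₁e^(x) + C₂e^(-4x) - 3/4.


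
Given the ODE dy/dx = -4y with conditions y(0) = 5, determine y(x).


General solution of y' = -4y is y = Ce^(-4x).
Apply y(0) = 5: C = 5.
Particular solution: y = 5e^(-4x).


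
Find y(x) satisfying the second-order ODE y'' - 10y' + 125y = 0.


Characteristic equation: r² - 10r + 125 = 0.
Discriminant is negative; roots r = 5 ± 10i (complex conjugate pair).
General solution uses e^(α x)(C₁ cos(β x) + C₂ sin(β x)): y = e^(5x)(C₁cos(10x) + C₂sin(10x)).


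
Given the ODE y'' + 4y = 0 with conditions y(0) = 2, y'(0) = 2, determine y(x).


Characteristic roots of r² + 4 = 0 are ±2i, so y = C₁cos(2x) + C₂sin(2x).
Apply y(0) = 2: C₁ = 2. Differentiate and apply y'(0) = 2: 2·C₂ = 2, so C₂ = 1.
Particular solution: y = 2cos(2x) + sin(2x).


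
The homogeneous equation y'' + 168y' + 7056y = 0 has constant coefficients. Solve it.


Characteristic equation: r² + 168r + 7056 = 0, i.e. (r + 84)² = 0.
Repeated root r = -84; include an x factor for the second linearly independent solution.
General solution: y = (C₁ + C₂x)e^(-84x).


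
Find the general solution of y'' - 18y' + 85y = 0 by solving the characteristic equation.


Characteristic equation: r² - 18r + 85 = 0.
Discriminant is negative; roots r = 9 ± 2i (complex conjugate pair).
General solution uses e^(α x)(C₁ cos(β x) + C₂ sin(β x)): y = e^(9x)(C₁cos(2x) + C₂sin(2x)).


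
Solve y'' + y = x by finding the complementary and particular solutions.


Homogeneous: r² + 1 = 0 ⇒ r = ±1i, y_h = C₁cos(x) + C₂sin(x).
Polynomial forcing; try y_p = Ax + B. Then y_p'' + 1 y_p = 1(Ax + B) = x, so B = 0 and A = 1.
General solution: y = C₁cos(x) + C₂sin(x) + x.


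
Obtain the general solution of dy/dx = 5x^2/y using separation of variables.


Separate variables: y dy = 5x^2 dx.
Integrate both sides: y²/2 = (5/3)x^3 + C₀.
Multiply by 2: y² = (10/3)x^3 + C.


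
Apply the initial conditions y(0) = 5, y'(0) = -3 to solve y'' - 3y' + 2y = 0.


Characteristic roots of r² - 3r + 2 = 0 are 1, 2.
General solution y = c₁ e^(x) + c₂ e^(2x).
Apply y(0) = 5: c₁ + c₂ = 5. Apply y'(0) = -3: 1 c₁ + 2 c₂ = -3.
Solve: c₁ = 13, c₂ = -8.
Particular solution: y = 13e^(x) - 8e^(2x).
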